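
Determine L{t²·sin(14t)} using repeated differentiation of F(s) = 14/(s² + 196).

F(s) = 14/(s² + 196). F'(s) = -28s/(s² + 196)². F''(s) = -28(196 - 3s²)/(s² + 196)³ = (84s² - 5488)/(s² + 196)³. So L{t²·sin(14t)} = (-1)² F''(s) = (84s² - 5488)/(s² + 196)³

Final answer: (84s² - 5488)/(s² + 196)³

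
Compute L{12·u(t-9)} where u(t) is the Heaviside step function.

L{u(t-a)} = e^(-as)/s. Here a=9, so L{u(t-9)} = e^(-9s)/s, and L{12·u(t-9)} = 12·e^(-9s)/s

Final answer: 12·e^(-9s)/s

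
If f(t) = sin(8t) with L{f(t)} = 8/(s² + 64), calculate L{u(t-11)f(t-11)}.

Time shift theorem: L{u(t-a)f(t-a)} = e^(-as)F(s). Here a=11, F(s) = 8/(s² + 64), so L{u(t-11)f(t-11)} = e^(-11s)·8/(s² + 64)

Final answer: e^(-11s)·8/(s² + 64)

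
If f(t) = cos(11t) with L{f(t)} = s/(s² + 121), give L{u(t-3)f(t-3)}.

Time shift theorem: L{u(t-a)f(t-a)} = e^(-as)F(s). Here a=3, F(s) = s/(s² + 121), so L{u(t-3)f(t-3)} = e^(-3s)·s/(s² + 121)

Final answer: e^(-3s)·s/(s² + 121)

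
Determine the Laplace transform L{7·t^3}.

L{t^n} = n!/s^(n+1), so L{t^3} = 6/s^4. Then L{7·t^3} = 7·6/s^4 = 42/s^4

Final answer: 42/s^4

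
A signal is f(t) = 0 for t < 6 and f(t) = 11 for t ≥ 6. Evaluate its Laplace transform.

f(t) = 11·u(t-6). L{u(t-6)} = e^(-6s)/s, so L{f(t)} = 11·e^(-6s)/s

Final answer: 11·e^(-6s)/s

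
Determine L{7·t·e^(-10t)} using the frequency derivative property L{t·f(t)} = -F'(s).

L{e^(-10t)} = 1/(s+10). By frequency derivative: L{t·e^(-10t)} = -d/ds[1/(s+10)] = -(-1)/(s+10)² = 1/(s+10)². Then L{7·t·e^(-10t)} = 7·1/(s+10)² = 7/(s+10)²

Final answer: 7/(s+10)²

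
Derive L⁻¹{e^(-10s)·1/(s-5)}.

L⁻¹{1/(s-5)} = e^(5t). By the time shift theorem, L⁻¹{e^(-as)F(s)} = u(t-a)f(t-a) with a=10, so L⁻¹{e^(-10s)·1/(s-5)} = u(t-10)·e^(5(t-10))

Final answer: u(t-10)·e^(5(t-10))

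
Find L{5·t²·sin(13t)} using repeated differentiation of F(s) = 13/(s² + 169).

F(s) = 13/(s² + 169). F'(s) = -26s/(s² + 169)². F''(s) = -26(169 - 3s²)/(s² + 169)³ = (78s² - 4394)/(s² + 169)³. So L{t²·sin(13t)} = (-1)² F''(s) = (78s² - 4394)/(s² + 169)³. Then L{5·t²·sin(13t)} = 5·(78s² - 4394)/(s² + 169)³ = (390s² - 21970)/(s² + 169)³

Final answer: (390s² - 21970)/(s² + 169)³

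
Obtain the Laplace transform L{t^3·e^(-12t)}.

L{t^n·e^(at)} = n!/(s-a)^(n+1), so L{t^3·e^(-12t)} = 6/(s+12)^4

Final answer: 6/(s+12)^4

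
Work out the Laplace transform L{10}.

L{10} = 10 · L{1} = 10/s

Final answer: 10/s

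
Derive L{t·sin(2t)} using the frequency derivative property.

L{sin(2t)} = 2/(s² + 4). By L{t·f(t)} = -F'(s): -d/ds[2/(s² + 4)] = -(2)·(-2s)/(s² + 4)² = 4s/(s² + 4)²

Final answer: 4s/(s² + 4)²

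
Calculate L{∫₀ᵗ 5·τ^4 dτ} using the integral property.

L{∫₀ᵗ f(τ)dτ} = F(s)/s with f(t) = 5t^4. F(s) = 120/s^5, so L{∫₀ᵗ 5·τ^4 dτ} = (120/s^5)/s = 120/s^6. (Check: ∫₀ᵗ 5·τ^4 dτ = 5t^5/5.)

Final answer: 120/s^6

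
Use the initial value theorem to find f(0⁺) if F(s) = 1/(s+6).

f(0⁺) = lim_{s→∞} s·1/(s+6) = lim_{s→∞} s/(s+6) = 1

Final answer: 1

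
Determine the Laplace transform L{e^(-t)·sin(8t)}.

L{e^(at)·sin(ωt)} = ω/((s-a)² + ω²), so L{e^(-t)·sin(8t)} = 8/((s+1)² + 64)

Final answer: 8/((s+1)² + 64)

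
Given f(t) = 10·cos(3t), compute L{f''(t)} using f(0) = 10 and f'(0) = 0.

F(s) = 10s/(s² + 9). L{f''(t)} = s²F(s) - sf(0) - f'(0) = 10s³/(s² + 9) - 10s = (10s³ - 10s(s² + 9))/(s² + 9) = -90s/(s² + 9)

Final answer: -90s/(s² + 9)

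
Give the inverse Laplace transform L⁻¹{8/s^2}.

L⁻¹{n!/s^(n+1)} = t^n with n=1. So L⁻¹{1/s^2} = t, and L⁻¹{8/s^2} = (8/1)·t = 8·t

Final answer: 8·t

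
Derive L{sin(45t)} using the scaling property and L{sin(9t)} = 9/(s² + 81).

Using L{f(at)} = (1/a)F(s/a) with a=5: L{sin(45t)} = (1/5) · 9/((s/5)² + 81) = (1/5) · 9·25/(s² + 2025) = 45/(s² + 2025)

Final answer: 45/(s² + 2025)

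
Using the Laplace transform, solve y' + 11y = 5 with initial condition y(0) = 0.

sY + 11Y = 5/s. Y = 5/(s(s+11)). Partial fractions: Y = 5/11/s - 5/11/(s+11)

Final answer: y(t) = 5/11(1 - e^(-11t))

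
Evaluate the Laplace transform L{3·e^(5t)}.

L{e^(at)} = 1/(s-a), so L{e^(5t)} = 1/(s-5). Then L{3·e^(5t)} = 3/(s-5)

Final answer: 3/(s-5)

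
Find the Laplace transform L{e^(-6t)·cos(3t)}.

L{e^(at)·cos(ωt)} = (s-a)/((s-a)² + ω²), so L{e^(-6t)·cos(3t)} = (s+6)/((s+6)² + 9)

Final answer: (s+6)/((s+6)² + 9)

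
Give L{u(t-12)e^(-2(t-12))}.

u(t-a)f(t-a) with f(t)=e^(-2t). L{e^(-2t)} = 1/(s+2). By time shift: e^(-12s)/(s+2)

Final answer: e^(-12s)/(s+2)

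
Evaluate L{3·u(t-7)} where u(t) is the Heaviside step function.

L{u(t-a)} = e^(-as)/s. Here a=7, so L{u(t-7)} = e^(-7s)/s, and L{3·u(t-7)} = 3·e^(-7s)/s

Final answer: 3·e^(-7s)/s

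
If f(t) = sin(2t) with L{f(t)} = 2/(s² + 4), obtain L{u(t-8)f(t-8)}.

Time shift theorem: L{u(t-a)f(t-a)} = e^(-as)F(s). Here a=8, F(s) = 2/(s² + 4), so L{u(t-8)f(t-8)} = e^(-8s)·2/(s² + 4)

Final answer: e^(-8s)·2/(s² + 4)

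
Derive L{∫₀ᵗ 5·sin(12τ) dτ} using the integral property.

L{∫₀ᵗ f(τ)dτ} = F(s)/s with F(s) = 60/(s² + 144), so the result is (60/(s² + 144))/s = 60/(s(s² + 144))

Final answer: 60/(s(s² + 144))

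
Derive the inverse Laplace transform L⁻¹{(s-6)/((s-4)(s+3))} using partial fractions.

Using partial fractions, f(t) = (-2e^(4t) + 9e^(-3t))/7

Final answer: (-2e^(4t) + 9e^(-3t))/7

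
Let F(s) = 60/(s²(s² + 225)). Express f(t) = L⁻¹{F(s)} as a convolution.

60/(s²(s² + 225)) = (1/s²)·(60/(s² + 225)) = L{t}·L{4·sin(15t)}. So f(t) = t*(4·sin(15t)) = ∫₀ᵗ 4τ·sin(15(t-τ)) dτ

Final answer: ∫₀ᵗ 4τ·sin(15(t-τ)) dτ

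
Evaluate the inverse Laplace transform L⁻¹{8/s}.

L⁻¹{c/s} = c, so L⁻¹{8/s} = 8

Final answer: 8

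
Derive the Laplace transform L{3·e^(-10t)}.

L{e^(at)} = 1/(s-a), so L{e^(-10t)} = 1/(s+10). Then L{3·e^(-10t)} = 3/(s+10)

Final answer: 3/(s+10)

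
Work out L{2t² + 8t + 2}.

L{2t² + 8t + 2} = 2·2/s³ + 8/s² + 2/s = 4/s³ + 8/s² + 2/s

Final answer: 4/s³ + 8/s² + 2/s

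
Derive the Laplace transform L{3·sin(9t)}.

L{sin(ωt)} = ω/(s² + ω²), so L{sin(9t)} = 9/(s² + 81). Then L{3·sin(9t)} = 3·9/(s² + 81) = 27/(s² + 81)

Final answer: 27/(s² + 81)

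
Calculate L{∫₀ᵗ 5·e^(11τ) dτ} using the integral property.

L{∫₀ᵗ f(τ)dτ} = F(s)/s with F(s) = 5/(s-11), so L{∫₀ᵗ 5·e^(11τ) dτ} = 5/(s(s-11))

Final answer: 5/(s(s-11))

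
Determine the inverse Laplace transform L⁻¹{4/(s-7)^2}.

L⁻¹{n!/(s-a)^(n+1)} = t^n·e^(at) with n=1, a=7. So L⁻¹{1/(s-7)^2} = t·e^(7t), and L⁻¹{4/(s-7)^2} = (4/1)·t·e^(7t) = 4·t·e^(7t)

Final answer: 4·t·e^(7t)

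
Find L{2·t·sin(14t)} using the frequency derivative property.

L{sin(14t)} = 14/(s² + 196). By L{t·f(t)} = -F'(s): -d/ds[14/(s² + 196)] = -(14)·(-2s)/(s² + 196)² = 28s/(s² + 196)². Then L{2·t·sin(14t)} = 2·28s/(s² + 196)² = 56s/(s² + 196)²

Final answer: 56s/(s² + 196)²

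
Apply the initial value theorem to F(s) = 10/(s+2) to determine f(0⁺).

f(0⁺) = lim_{s→∞} s·10/(s+2) = lim_{s→∞} 10s/(s+2) = 10

Final answer: 10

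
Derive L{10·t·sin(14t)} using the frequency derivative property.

L{sin(14t)} = 14/(s² + 196). By L{t·f(t)} = -F'(s): -d/ds[14/(s² + 196)] = -(14)·(-2s)/(s² + 196)² = 28s/(s² + 196)². Then L{10·t·sin(14t)} = 10·28s/(s² + 196)² = 280s/(s² + 196)²

Final answer: 280s/(s² + 196)²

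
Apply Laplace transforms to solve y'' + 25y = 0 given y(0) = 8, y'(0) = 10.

L{y''} + 25L{y} = 0. s²Y - 8s - 10 + 25Y = 0. Y(s² + 25) = 8s + 10. Y = (8s + 10)/(s² + 25). Inverting: y(t) = 8cos(5t) + 2sin(5t)

Final answer: y(t) = 8cos(5t) + 2sin(5t)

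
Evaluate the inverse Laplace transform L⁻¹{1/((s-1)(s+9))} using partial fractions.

Decompose: A/(s-1) + B/(s+9). A = 1/10, B = -1/10. f(t) = (e^t - e^(-9t))/10

Final answer: (e^t - e^(-9t))/10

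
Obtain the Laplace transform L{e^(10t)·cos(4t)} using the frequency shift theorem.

Frequency shift: L{e^(at)f(t)} = F(s-a). L{e^(10t)·cos(4t)} = (s-10)/((s-10)² + 16)

Final answer: (s-10)/((s-10)² + 16)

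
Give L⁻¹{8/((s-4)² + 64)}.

Form: b/((s-a)² + b²) → e^(at)sin(bt). With a=4, b=8

Final answer: e^(4t)·sin(8t)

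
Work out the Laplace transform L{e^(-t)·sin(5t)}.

L{e^(at)·sin(ωt)} = ω/((s-a)² + ω²), so L{e^(-t)·sin(5t)} = 5/((s+1)² + 25)

Final answer: 5/((s+1)² + 25)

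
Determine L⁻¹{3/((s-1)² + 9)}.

Form: b/((s-a)² + b²) → e^(at)sin(bt). With a=1, b=3

Final answer: e^t·sin(3t)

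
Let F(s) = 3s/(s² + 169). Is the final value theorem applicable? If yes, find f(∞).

The final value theorem requires all poles of sF(s) in the left half-plane. sF(s) = 3s²/(s² + 169) has poles at s = ±13i (imaginary axis). Theorem does NOT apply (oscillatory system).

Final answer: Not applicable (oscillatory)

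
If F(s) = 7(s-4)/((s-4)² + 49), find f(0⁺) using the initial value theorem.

f(0⁺) = lim_{s→∞} sF(s) = lim_{s→∞} 7s(s-4)/((s-4)² + 49) = 7

Final answer: 7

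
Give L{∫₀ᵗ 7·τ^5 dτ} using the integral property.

L{∫₀ᵗ f(τ)dτ} = F(s)/s with f(t) = 7t^5. F(s) = 840/s^6, so L{∫₀ᵗ 7·τ^5 dτ} = (840/s^6)/s = 840/s^7. (Check: ∫₀ᵗ 7·τ^5 dτ = 7t^6/6.)

Final answer: 840/s^7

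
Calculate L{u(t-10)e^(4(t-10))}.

u(t-a)f(t-a) with f(t)=e^(4t). L{e^(4t)} = 1/(s-4). By time shift: e^(-10s)/(s-4)

Final answer: e^(-10s)/(s-4)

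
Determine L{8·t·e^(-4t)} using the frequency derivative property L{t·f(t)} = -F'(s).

L{e^(-4t)} = 1/(s+4). By frequency derivative: L{t·e^(-4t)} = -d/ds[1/(s+4)] = -(-1)/(s+4)² = 1/(s+4)². Then L{8·t·e^(-4t)} = 8·1/(s+4)² = 8/(s+4)²

Final answer: 8/(s+4)²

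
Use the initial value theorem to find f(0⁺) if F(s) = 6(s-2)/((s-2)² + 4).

f(0⁺) = lim_{s→∞} sF(s) = lim_{s→∞} 6s(s-2)/((s-2)² + 4) = 6

Final answer: 6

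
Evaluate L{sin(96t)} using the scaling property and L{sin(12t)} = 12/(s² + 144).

Using L{f(at)} = (1/a)F(s/a) with a=8: L{sin(96t)} = (1/8) · 12/((s/8)² + 144) = (1/8) · 12·64/(s² + 9216) = 96/(s² + 9216)

Final answer: 96/(s² + 9216)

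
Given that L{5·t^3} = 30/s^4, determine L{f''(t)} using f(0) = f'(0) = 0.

L{f''(t)} = s²F(s) - sf(0) - f'(0) = s²·30/s^4 - 0 - 0 = 30/s^2

Final answer: 30/s^2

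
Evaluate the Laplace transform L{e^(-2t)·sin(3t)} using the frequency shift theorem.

Frequency shift: L{e^(at)f(t)} = F(s-a). L{e^(-2t)·sin(3t)} = 3/((s+2)² + 9)

Final answer: 3/((s+2)² + 9)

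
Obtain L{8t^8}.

L{t^n} = n!/s^(n+1). So L{8t^8} = 8·8!/s^9 = 322560/s^9

Final answer: 322560/s^9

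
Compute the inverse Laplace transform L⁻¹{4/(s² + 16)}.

L⁻¹{4/(s² + 16)} = sin(4t)

Final answer: sin(4t)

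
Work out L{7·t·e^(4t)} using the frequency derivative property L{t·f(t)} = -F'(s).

L{e^(4t)} = 1/(s-4). By frequency derivative: L{t·e^(4t)} = -d/ds[1/(s-4)] = -(-1)/(s-4)² = 1/(s-4)². Then L{7·t·e^(4t)} = 7·1/(s-4)² = 7/(s-4)²

Final answer: 7/(s-4)²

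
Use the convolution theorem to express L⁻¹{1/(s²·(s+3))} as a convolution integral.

1/(s²·(s+3)) = (1/s^2)·(1/(s+3)) = L{t}·L{e^(-3t)}. So f(t) = t*e^(-3t) = ∫₀ᵗ τ·e^(-3(t-τ)) dτ

Final answer: ∫₀ᵗ τ·e^(-3(t-τ)) dτ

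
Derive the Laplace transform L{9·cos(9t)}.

L{cos(ωt)} = s/(s² + ω²), so L{cos(9t)} = s/(s² + 81). Then L{9·cos(9t)} = 9·s/(s² + 81) = 9s/(s² + 81)

Final answer: 9s/(s² + 81)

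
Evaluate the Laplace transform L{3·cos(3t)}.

L{cos(ωt)} = s/(s² + ω²), so L{cos(3t)} = s/(s² + 9). Then L{3·cos(3t)} = 3·s/(s² + 9) = 3s/(s² + 9)

Final answer: 3s/(s² + 9)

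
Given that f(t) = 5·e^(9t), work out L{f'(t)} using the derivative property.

f(0) = 5, F(s) = 5/(s-9). L{f'(t)} = s·F(s) - f(0) = 5s/(s-9) - 5 = (5s - 5(s-9))/(s-9) = 45/(s-9)

Final answer: 45/(s-9)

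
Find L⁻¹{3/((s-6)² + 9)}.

Form: b/((s-a)² + b²) → e^(at)sin(bt). With a=6, b=3

Final answer: e^(6t)·sin(3t)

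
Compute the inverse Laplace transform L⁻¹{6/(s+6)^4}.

L⁻¹{n!/(s-a)^(n+1)} = t^n·e^(at), so L⁻¹{6/(s+6)^4} = t^3·e^(-6t)

Final answer: t^3·e^(-6t)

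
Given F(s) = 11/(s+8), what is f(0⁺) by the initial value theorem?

f(0⁺) = lim_{s→∞} s·11/(s+8) = lim_{s→∞} 11s/(s+8) = 11

Final answer: 11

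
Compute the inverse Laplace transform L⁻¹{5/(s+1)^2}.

L⁻¹{n!/(s-a)^(n+1)} = t^n·e^(at) with n=1, a=-1. So L⁻¹{1/(s+1)^2} = t·e^(-t), and L⁻¹{5/(s+1)^2} = (5/1)·t·e^(-t) = 5·t·e^(-t)

Final answer: 5·t·e^(-t)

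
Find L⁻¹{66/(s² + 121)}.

This is the form c·a/(s² + a²) with a = 11, c = 6. L⁻¹ = 6·sin(11t)

Final answer: 6·sin(11t)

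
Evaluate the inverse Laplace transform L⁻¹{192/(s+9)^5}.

L⁻¹{n!/(s-a)^(n+1)} = t^n·e^(at) with n=4, a=-9. So L⁻¹{24/(s+9)^5} = t^4·e^(-9t), and L⁻¹{192/(s+9)^5} = (192/24)·t^4·e^(-9t) = 8·t^4·e^(-9t)

Final answer: 8·t^4·e^(-9t)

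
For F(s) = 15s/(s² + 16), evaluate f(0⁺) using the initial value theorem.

f(0⁺) = lim_{s→∞} s·15s/(s² + 16) = lim_{s→∞} 15s²/(s² + 16) = 15

Final answer: 15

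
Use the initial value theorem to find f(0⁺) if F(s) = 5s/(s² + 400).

f(0⁺) = lim_{s→∞} s·5s/(s² + 400) = lim_{s→∞} 5s²/(s² + 400) = 5

Final answer: 5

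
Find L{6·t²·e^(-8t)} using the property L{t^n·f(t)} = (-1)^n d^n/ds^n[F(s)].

L{e^(-8t)} = 1/(s+8). d/ds[1/(s+8)] = -1/(s+8)². d²/ds²[1/(s+8)] = 2/(s+8)³. So L{t²·e^(-8t)} = (-1)² · 2/(s+8)³ = 2/(s+8)³. Then L{6·t²·e^(-8t)} = 6·2/(s+8)³ = 12/(s+8)³

Final answer: 12/(s+8)³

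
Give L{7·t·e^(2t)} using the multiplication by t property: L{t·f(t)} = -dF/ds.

Using L{t^n·e^(at)} = n!/(s-a)^(n+1), L{t·e^(2t)} = 1/(s-2)^2, so L{7·t·e^(2t)} = 7·1/(s-2)^2 = 7/(s-2)^2

Final answer: 7/(s-2)^2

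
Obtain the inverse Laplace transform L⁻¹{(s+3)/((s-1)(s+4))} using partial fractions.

Using partial fractions, f(t) = (4e^t + e^(-4t))/5

Final answer: (4e^t + e^(-4t))/5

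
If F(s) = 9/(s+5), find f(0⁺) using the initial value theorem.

f(0⁺) = lim_{s→∞} s·9/(s+5) = lim_{s→∞} 9s/(s+5) = 9

Final answer: 9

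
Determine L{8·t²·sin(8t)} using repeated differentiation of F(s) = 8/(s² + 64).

F(s) = 8/(s² + 64). F'(s) = -16s/(s² + 64)². F''(s) = -16(64 - 3s²)/(s² + 64)³ = (48s² - 1024)/(s² + 64)³. So L{t²·sin(8t)} = (-1)² F''(s) = (48s² - 1024)/(s² + 64)³. Then L{8·t²·sin(8t)} = 8·(48s² - 1024)/(s² + 64)³ = (384s² - 8192)/(s² + 64)³

Final answer: (384s² - 8192)/(s² + 64)³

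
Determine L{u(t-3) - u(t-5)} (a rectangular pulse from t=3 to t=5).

L{u(t-a)} = e^(-as)/s. L{u(t-3) - u(t-5)} = (e^(-3s) - e^(-5s))/s

Final answer: (e^(-3s) - e^(-5s))/s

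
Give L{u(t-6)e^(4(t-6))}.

u(t-a)f(t-a) with f(t)=e^(4t). L{e^(4t)} = 1/(s-4). By time shift: e^(-6s)/(s-4)

Final answer: e^(-6s)/(s-4)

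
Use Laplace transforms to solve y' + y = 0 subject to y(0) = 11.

L{y'} + L{y} = 0. sY - 11 + Y = 0. Y(s+1) = 11. Y = 11/(s+1)

Final answer: y(t) = 11e^(-t)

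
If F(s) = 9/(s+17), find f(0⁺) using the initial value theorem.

f(0⁺) = lim_{s→∞} s·9/(s+17) = lim_{s→∞} 9s/(s+17) = 9

Final answer: 9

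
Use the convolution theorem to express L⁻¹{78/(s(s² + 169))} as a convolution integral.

78/(s(s² + 169)) = (1/s)·(78/(s² + 169)) = L{1}·L{6·sin(13t)}. So f(t) = 1*(6·sin(13t)) = ∫₀ᵗ 6·sin(13τ) dτ

Final answer: ∫₀ᵗ 6·sin(13τ) dτ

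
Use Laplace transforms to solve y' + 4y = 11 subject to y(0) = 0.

sY + 4Y = 11/s. Y = 11/(s(s+4)). Partial fractions: Y = 11/4/s - 11/4/(s+4)

Final answer: y(t) = 11/4(1 - e^(-4t))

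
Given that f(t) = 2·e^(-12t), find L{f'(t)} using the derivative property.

f(0) = 2, F(s) = 2/(s+12). L{f'(t)} = s·F(s) - f(0) = 2s/(s+12) - 2 = (2s - 2(s+12))/(s+12) = -24/(s+12)

Final answer: -24/(s+12)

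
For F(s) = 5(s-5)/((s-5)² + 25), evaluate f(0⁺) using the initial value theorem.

f(0⁺) = lim_{s→∞} sF(s) = lim_{s→∞} 5s(s-5)/((s-5)² + 25) = 5

Final answer: 5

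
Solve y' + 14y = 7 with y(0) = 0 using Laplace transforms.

sY + 14Y = 7/s. Y = 7/(s(s+14)). Partial fractions: Y = 1/2/s - 1/2/(s+14)

Final answer: y(t) = 1/2(1 - e^(-14t))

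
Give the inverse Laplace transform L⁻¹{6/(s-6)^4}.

L⁻¹{n!/(s-a)^(n+1)} = t^n·e^(at), so L⁻¹{6/(s-6)^4} = t^3·e^(6t)

Final answer: t^3·e^(6t)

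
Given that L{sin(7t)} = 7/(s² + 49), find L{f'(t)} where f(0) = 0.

L{f'(t)} = s·F(s) - f(0) = s·7/(s² + 49) - 0 = 7s/(s² + 49)

Final answer: 7s/(s² + 49)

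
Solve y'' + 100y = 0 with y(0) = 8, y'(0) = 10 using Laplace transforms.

L{y''} + 100L{y} = 0. s²Y - 8s - 10 + 100Y = 0. Y(s² + 100) = 8s + 10. Y = (8s + 10)/(s² + 100). Inverting: y(t) = 8cos(10t) + sin(10t)

Final answer: y(t) = 8cos(10t) + sin(10t)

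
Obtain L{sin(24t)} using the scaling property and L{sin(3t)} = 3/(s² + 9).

Using L{f(at)} = (1/a)F(s/a) with a=8: L{sin(24t)} = (1/8) · 3/((s/8)² + 9) = (1/8) · 3·64/(s² + 576) = 24/(s² + 576)

Final answer: 24/(s² + 576)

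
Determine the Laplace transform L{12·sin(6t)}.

L{sin(ωt)} = ω/(s² + ω²), so L{sin(6t)} = 6/(s² + 36). Then L{12·sin(6t)} = 12·6/(s² + 36) = 72/(s² + 36)

Final answer: 72/(s² + 36)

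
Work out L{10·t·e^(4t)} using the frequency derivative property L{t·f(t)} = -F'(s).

L{e^(4t)} = 1/(s-4). By frequency derivative: L{t·e^(4t)} = -d/ds[1/(s-4)] = -(-1)/(s-4)² = 1/(s-4)². Then L{10·t·e^(4t)} = 10·1/(s-4)² = 10/(s-4)²

Final answer: 10/(s-4)²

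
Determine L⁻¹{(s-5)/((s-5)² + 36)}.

Using frequency shift: L⁻¹{(s-a)/((s-a)² + b²)} = e^(at)cos(bt). Here a=5, b=6

Final answer: e^(5t)·cos(6t)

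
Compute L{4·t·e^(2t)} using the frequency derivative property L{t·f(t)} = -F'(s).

L{e^(2t)} = 1/(s-2). By frequency derivative: L{t·e^(2t)} = -d/ds[1/(s-2)] = -(-1)/(s-2)² = 1/(s-2)². Then L{4·t·e^(2t)} = 4·1/(s-2)² = 4/(s-2)²

Final answer: 4/(s-2)²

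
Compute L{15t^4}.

L{t^n} = n!/s^(n+1). So L{15t^4} = 15·4!/s^5 = 360/s^5

Final answer: 360/s^5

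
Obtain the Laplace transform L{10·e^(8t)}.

L{e^(at)} = 1/(s-a), so L{e^(8t)} = 1/(s-8). Then L{10·e^(8t)} = 10/(s-8)

Final answer: 10/(s-8)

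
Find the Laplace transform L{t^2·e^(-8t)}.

L{t^n·e^(at)} = n!/(s-a)^(n+1), so L{t^2·e^(-8t)} = 2/(s+8)^3

Final answer: 2/(s+8)^3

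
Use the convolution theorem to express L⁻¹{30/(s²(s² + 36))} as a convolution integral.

30/(s²(s² + 36)) = (1/s²)·(30/(s² + 36)) = L{t}·L{5·sin(6t)}. So f(t) = t*(5·sin(6t)) = ∫₀ᵗ 5τ·sin(6(t-τ)) dτ

Final answer: ∫₀ᵗ 5τ·sin(6(t-τ)) dτ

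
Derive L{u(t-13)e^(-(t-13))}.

u(t-a)f(t-a) with f(t)=e^(-t). L{e^(-t)} = 1/(s+1). By time shift: e^(-13s)/(s+1)

Final answer: e^(-13s)/(s+1)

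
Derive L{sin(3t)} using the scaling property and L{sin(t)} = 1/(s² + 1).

Using L{f(at)} = (1/a)F(s/a) with a=3: L{sin(3t)} = (1/3) · 1/((s/3)² + 1) = (1/3) · 1·9/(s² + 9) = 3/(s² + 9)

Final answer: 3/(s² + 9)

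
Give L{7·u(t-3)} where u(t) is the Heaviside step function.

L{u(t-a)} = e^(-as)/s. Here a=3, so L{u(t-3)} = e^(-3s)/s, and L{7·u(t-3)} = 7·e^(-3s)/s

Final answer: 7·e^(-3s)/s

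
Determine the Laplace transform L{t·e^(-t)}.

L{t^n·e^(at)} = n!/(s-a)^(n+1), so L{t·e^(-t)} = 1/(s+1)^2

Final answer: 1/(s+1)^2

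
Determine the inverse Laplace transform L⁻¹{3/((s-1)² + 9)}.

Using frequency shift, L⁻¹{3/((s-1)² + 9)} = e^t·sin(3t)

Final answer: e^t·sin(3t)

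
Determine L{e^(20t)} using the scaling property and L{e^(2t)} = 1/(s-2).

Using L{f(at)} = (1/a)F(s/a) with a=10 and f(t) = e^(2t): L{e^(20t)} = (1/10) · 1/((s/10)-2) = (1/10) · 10/(s-20) = 1/(s-20)

Final answer: 1/(s-20)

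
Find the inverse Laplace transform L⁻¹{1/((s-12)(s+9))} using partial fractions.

Decompose: A/(s-12) + B/(s+9). A = 1/21, B = -1/21. f(t) = (e^(12t) - e^(-9t))/21

Final answer: (e^(12t) - e^(-9t))/21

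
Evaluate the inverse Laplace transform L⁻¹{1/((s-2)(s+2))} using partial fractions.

Decompose: A/(s-2) + B/(s+2). A = 1/4, B = -1/4. f(t) = (e^(2t) - e^(-2t))/4

Final answer: (e^(2t) - e^(-2t))/4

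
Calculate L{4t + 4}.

L{4t + 4} = 4·L{t} + 4·L{1} = 4/s² + 4/s

Final answer: 4/s² + 4/s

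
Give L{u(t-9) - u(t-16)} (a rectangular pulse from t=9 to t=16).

L{u(t-a)} = e^(-as)/s. L{u(t-9) - u(t-16)} = (e^(-9s) - e^(-16s))/s

Final answer: (e^(-9s) - e^(-16s))/s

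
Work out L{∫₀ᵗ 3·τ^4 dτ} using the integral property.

L{∫₀ᵗ f(τ)dτ} = F(s)/s with f(t) = 3t^4. F(s) = 72/s^5, so L{∫₀ᵗ 3·τ^4 dτ} = (72/s^5)/s = 72/s^6. (Check: ∫₀ᵗ 3·τ^4 dτ = 3t^5/5.)

Final answer: 72/s^6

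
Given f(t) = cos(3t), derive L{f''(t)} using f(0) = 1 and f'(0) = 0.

F(s) = s/(s² + 9). L{f''(t)} = s²F(s) - sf(0) - f'(0) = s³/(s² + 9) - s = (s³ - s(s² + 9))/(s² + 9) = -9s/(s² + 9)

Final answer: -9s/(s² + 9)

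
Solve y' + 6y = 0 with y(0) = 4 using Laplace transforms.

L{y'} + 6L{y} = 0. sY - 4 + 6Y = 0. Y(s+6) = 4. Y = 4/(s+6)

Final answer: y(t) = 4e^(-6t)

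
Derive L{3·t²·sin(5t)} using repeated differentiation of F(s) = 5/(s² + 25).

F(s) = 5/(s² + 25). F'(s) = -10s/(s² + 25)². F''(s) = -10(25 - 3s²)/(s² + 25)³ = (30s² - 250)/(s² + 25)³. So L{t²·sin(5t)} = (-1)² F''(s) = (30s² - 250)/(s² + 25)³. Then L{3·t²·sin(5t)} = 3·(30s² - 250)/(s² + 25)³ = (90s² - 750)/(s² + 25)³

Final answer: (90s² - 750)/(s² + 25)³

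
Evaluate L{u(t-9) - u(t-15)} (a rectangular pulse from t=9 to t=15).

L{u(t-a)} = e^(-as)/s. L{u(t-9) - u(t-15)} = (e^(-9s) - e^(-15s))/s

Final answer: (e^(-9s) - e^(-15s))/s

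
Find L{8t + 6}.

L{8t + 6} = 8·L{t} + 6·L{1} = 8/s² + 6/s

Final answer: 8/s² + 6/s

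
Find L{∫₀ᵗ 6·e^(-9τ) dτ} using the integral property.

L{∫₀ᵗ f(τ)dτ} = F(s)/s with F(s) = 6/(s+9), so L{∫₀ᵗ 6·e^(-9τ) dτ} = 6/(s(s+9))

Final answer: 6/(s(s+9))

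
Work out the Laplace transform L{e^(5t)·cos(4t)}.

L{e^(at)·cos(ωt)} = (s-a)/((s-a)² + ω²), so L{e^(5t)·cos(4t)} = (s-5)/((s-5)² + 16)

Final answer: (s-5)/((s-5)² + 16)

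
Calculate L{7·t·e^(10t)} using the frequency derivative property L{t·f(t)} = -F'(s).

L{e^(10t)} = 1/(s-10). By frequency derivative: L{t·e^(10t)} = -d/ds[1/(s-10)] = -(-1)/(s-10)² = 1/(s-10)². Then L{7·t·e^(10t)} = 7·1/(s-10)² = 7/(s-10)²

Final answer: 7/(s-10)²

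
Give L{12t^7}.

L{t^n} = n!/s^(n+1). So L{12t^7} = 12·7!/s^8 = 60480/s^8

Final answer: 60480/s^8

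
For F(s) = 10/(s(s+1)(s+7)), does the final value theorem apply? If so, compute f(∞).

Poles of sF(s) = 10/((s+1)(s+7)) are at s = -1 and s = -7, both in the left half-plane. Theorem applies. f(∞) = lim_{s→0} sF(s) = 10/(1·7) = 10/7

Final answer: 10/7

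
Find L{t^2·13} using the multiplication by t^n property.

L{13} = 13/s. d^1/ds^1[1/s] = -1/s². d^2/ds^2[1/s] = 2/s^3. So L{t^2} = (-1)^{2}·2/s^3 = 2/s^3. Then L{t^2·13} = 13·2/s^3 = 26/s^3

Final answer: 26/s^3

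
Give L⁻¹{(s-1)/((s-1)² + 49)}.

Using frequency shift: L⁻¹{(s-a)/((s-a)² + b²)} = e^(at)cos(bt). Here a=1, b=7

Final answer: e^t·cos(7t)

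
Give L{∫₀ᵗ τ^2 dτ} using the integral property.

L{∫₀ᵗ f(τ)dτ} = F(s)/s with f(t) = t^2. F(s) = 2/s^3, so L{∫₀ᵗ τ^2 dτ} = (2/s^3)/s = 2/s^4. (Check: ∫₀ᵗ τ^2 dτ = t^3/3.)

Final answer: 2/s^4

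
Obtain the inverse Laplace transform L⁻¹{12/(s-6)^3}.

L⁻¹{n!/(s-a)^(n+1)} = t^n·e^(at) with n=2, a=6. So L⁻¹{2/(s-6)^3} = t^2·e^(6t), and L⁻¹{12/(s-6)^3} = (12/2)·t^2·e^(6t) = 6·t^2·e^(6t)

Final answer: 6·t^2·e^(6t)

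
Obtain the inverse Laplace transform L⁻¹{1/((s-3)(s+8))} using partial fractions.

Decompose: A/(s-3) + B/(s+8). A = 1/11, B = -1/11. f(t) = (e^(3t) - e^(-8t))/11

Final answer: (e^(3t) - e^(-8t))/11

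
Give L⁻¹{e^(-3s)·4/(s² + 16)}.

L⁻¹{4/(s² + 16)} = sin(4t). By the time shift theorem, L⁻¹{e^(-as)F(s)} = u(t-a)f(t-a) with a=3, so L⁻¹{e^(-3s)·4/(s² + 16)} = u(t-3)·sin(4(t-3))

Final answer: u(t-3)·sin(4(t-3))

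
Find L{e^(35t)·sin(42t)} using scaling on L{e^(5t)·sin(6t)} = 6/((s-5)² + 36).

Scaling with a=7: L{e^(35t)·sin(42t)} = (1/7) · 6/((s/7-5)² + 36). Simplifying: 42/((s-35)² + 1764)

Final answer: 42/((s-35)² + 1764)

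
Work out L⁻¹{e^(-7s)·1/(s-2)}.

L⁻¹{1/(s-2)} = e^(2t). By the time shift theorem, L⁻¹{e^(-as)F(s)} = u(t-a)f(t-a) with a=7, so L⁻¹{e^(-7s)·1/(s-2)} = u(t-7)·e^(2(t-7))

Final answer: u(t-7)·e^(2(t-7))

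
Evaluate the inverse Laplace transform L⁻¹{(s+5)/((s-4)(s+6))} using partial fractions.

Using partial fractions, f(t) = (9e^(4t) + e^(-6t))/10

Final answer: (9e^(4t) + e^(-6t))/10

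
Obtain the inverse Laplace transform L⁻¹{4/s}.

L⁻¹{c/s} = c, so L⁻¹{4/s} = 4

Final answer: 4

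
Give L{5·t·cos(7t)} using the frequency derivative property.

L{cos(7t)} = s/(s² + 49). Derivative: d/ds[s/(s² + 49)] = [(s² + 49) - s·2s]/(s² + 49)² = (49 - s²)/(s² + 49)². So L{t·cos(7t)} = -F'(s) = (s² - 49)/(s² + 49)². Then L{5·t·cos(7t)} = 5·(s² - 49)/(s² + 49)²

Final answer: 5·(s² - 49)/(s² + 49)²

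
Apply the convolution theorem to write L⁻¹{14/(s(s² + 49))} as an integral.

14/(s(s² + 49)) = (1/s)·(14/(s² + 49)) = L{1}·L{2·sin(7t)}. So f(t) = 1*(2·sin(7t)) = ∫₀ᵗ 2·sin(7τ) dτ

Final answer: ∫₀ᵗ 2·sin(7τ) dτ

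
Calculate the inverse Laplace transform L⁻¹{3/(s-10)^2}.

L⁻¹{n!/(s-a)^(n+1)} = t^n·e^(at) with n=1, a=10. So L⁻¹{1/(s-10)^2} = t·e^(10t), and L⁻¹{3/(s-10)^2} = (3/1)·t·e^(10t) = 3·t·e^(10t)

Final answer: 3·t·e^(10t)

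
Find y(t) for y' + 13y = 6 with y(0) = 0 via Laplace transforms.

sY + 13Y = 6/s. Y = 6/(s(s+13)). Partial fractions: Y = 6/13/s - 6/13/(s+13)

Final answer: y(t) = 6/13(1 - e^(-13t))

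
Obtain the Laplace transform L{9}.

L{9} = 9 · L{1} = 9/s

Final answer: 9/s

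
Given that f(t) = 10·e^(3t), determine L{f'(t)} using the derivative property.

f(0) = 10, F(s) = 10/(s-3). L{f'(t)} = s·F(s) - f(0) = 10s/(s-3) - 10 = (10s - 10(s-3))/(s-3) = 30/(s-3)

Final answer: 30/(s-3)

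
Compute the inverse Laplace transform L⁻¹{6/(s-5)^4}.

L⁻¹{n!/(s-a)^(n+1)} = t^n·e^(at) with n=3, a=5. So L⁻¹{6/(s-5)^4} = t^3·e^(5t)

Final answer: t^3·e^(5t)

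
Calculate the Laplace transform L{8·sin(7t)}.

L{sin(ωt)} = ω/(s² + ω²), so L{sin(7t)} = 7/(s² + 49). Then L{8·sin(7t)} = 8·7/(s² + 49) = 56/(s² + 49)

Final answer: 56/(s² + 49)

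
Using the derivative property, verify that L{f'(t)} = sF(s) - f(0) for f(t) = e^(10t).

f'(t) = 10e^(10t). Direct: L{f'(t)} = 10/(s-10). Property: s·1/(s-10) - 1 = (s - (s-10))/(s-10) = 10/(s-10). ✓

Final answer: 10/(s-10)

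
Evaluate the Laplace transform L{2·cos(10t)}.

L{cos(ωt)} = s/(s² + ω²), so L{cos(10t)} = s/(s² + 100). Then L{2·cos(10t)} = 2·s/(s² + 100) = 2s/(s² + 100)

Final answer: 2s/(s² + 100)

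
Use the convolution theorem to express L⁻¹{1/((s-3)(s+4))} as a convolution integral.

1/((s-3)(s+4)) = (1/(s-3))·(1/(s+4)) = L{e^(3t)}·L{e^(-4t)}. So f(t) = e^(3t)*e^(-4t) = ∫₀ᵗ e^(3τ)·e^(-4(t-τ)) dτ

Final answer: ∫₀ᵗ e^(3τ)·e^(-4(t-τ)) dτ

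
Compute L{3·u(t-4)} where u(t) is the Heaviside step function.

L{u(t-a)} = e^(-as)/s. Here a=4, so L{u(t-4)} = e^(-4s)/s, and L{3·u(t-4)} = 3·e^(-4s)/s

Final answer: 3·e^(-4s)/s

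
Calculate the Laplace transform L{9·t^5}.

L{t^n} = n!/s^(n+1), so L{t^5} = 120/s^6. Then L{9·t^5} = 9·120/s^6 = 1080/s^6

Final answer: 1080/s^6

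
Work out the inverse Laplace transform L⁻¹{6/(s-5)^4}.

L⁻¹{n!/(s-a)^(n+1)} = t^n·e^(at), so L⁻¹{6/(s-5)^4} = t^3·e^(5t)

Final answer: t^3·e^(5t)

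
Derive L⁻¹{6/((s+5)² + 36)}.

Form: b/((s-a)² + b²) → e^(at)sin(bt). With a=-5, b=6

Final answer: e^(-5t)·sin(6t)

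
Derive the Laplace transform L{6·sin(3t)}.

L{sin(ωt)} = ω/(s² + ω²), so L{sin(3t)} = 3/(s² + 9). Then L{6·sin(3t)} = 6·3/(s² + 9) = 18/(s² + 9)

Final answer: 18/(s² + 9)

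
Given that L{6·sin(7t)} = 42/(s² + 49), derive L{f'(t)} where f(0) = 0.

L{f'(t)} = s·F(s) - f(0) = s·42/(s² + 49) - 0 = 42s/(s² + 49)

Final answer: 42s/(s² + 49)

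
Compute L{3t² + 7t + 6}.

L{3t² + 7t + 6} = 3·2/s³ + 7/s² + 6/s = 6/s³ + 7/s² + 6/s

Final answer: 6/s³ + 7/s² + 6/s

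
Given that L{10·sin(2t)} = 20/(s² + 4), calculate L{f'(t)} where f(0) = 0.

L{f'(t)} = s·F(s) - f(0) = s·20/(s² + 4) - 0 = 20s/(s² + 4)

Final answer: 20s/(s² + 4)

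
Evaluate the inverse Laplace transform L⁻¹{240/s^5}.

L⁻¹{n!/s^(n+1)} = t^n with n=4. So L⁻¹{24/s^5} = t^4, and L⁻¹{240/s^5} = (240/24)·t^4 = 10·t^4

Final answer: 10·t^4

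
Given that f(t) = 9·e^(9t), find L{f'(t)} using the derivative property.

f(0) = 9, F(s) = 9/(s-9). L{f'(t)} = s·F(s) - f(0) = 9s/(s-9) - 9 = (9s - 9(s-9))/(s-9) = 81/(s-9)

Final answer: 81/(s-9)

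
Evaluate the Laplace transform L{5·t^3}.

L{t^n} = n!/s^(n+1), so L{t^3} = 6/s^4. Then L{5·t^3} = 5·6/s^4 = 30/s^4

Final answer: 30/s^4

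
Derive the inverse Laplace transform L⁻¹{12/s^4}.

L⁻¹{n!/s^(n+1)} = t^n with n=3. So L⁻¹{6/s^4} = t^3, and L⁻¹{12/s^4} = (12/6)·t^3 = 2·t^3

Final answer: 2·t^3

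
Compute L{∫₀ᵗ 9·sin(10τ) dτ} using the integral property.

L{∫₀ᵗ f(τ)dτ} = F(s)/s with F(s) = 90/(s² + 100), so the result is (90/(s² + 100))/s = 90/(s(s² + 100))

Final answer: 90/(s(s² + 100))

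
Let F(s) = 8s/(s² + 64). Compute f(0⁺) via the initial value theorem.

f(0⁺) = lim_{s→∞} s·8s/(s² + 64) = lim_{s→∞} 8s²/(s² + 64) = 8

Final answer: 8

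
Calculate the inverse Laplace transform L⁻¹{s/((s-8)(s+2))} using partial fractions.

Using partial fractions, f(t) = (8e^(8t) + 2e^(-2t))/10

Final answer: (8e^(8t) + 2e^(-2t))/10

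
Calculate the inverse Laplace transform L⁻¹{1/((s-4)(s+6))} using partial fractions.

Decompose: A/(s-4) + B/(s+6). A = 1/10, B = -1/10. f(t) = (e^(4t) - e^(-6t))/10

Final answer: (e^(4t) - e^(-6t))/10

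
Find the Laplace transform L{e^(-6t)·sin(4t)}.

L{e^(at)·sin(ωt)} = ω/((s-a)² + ω²), so L{e^(-6t)·sin(4t)} = 4/((s+6)² + 16)

Final answer: 4/((s+6)² + 16)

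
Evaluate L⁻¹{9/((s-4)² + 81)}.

Form: b/((s-a)² + b²) → e^(at)sin(bt). With a=4, b=9

Final answer: e^(4t)·sin(9t)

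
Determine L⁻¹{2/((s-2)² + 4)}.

Form: b/((s-a)² + b²) → e^(at)sin(bt). With a=2, b=2

Final answer: e^(2t)·sin(2t)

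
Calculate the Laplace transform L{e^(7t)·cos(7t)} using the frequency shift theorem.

Frequency shift: L{e^(at)f(t)} = F(s-a). L{e^(7t)·cos(7t)} = (s-7)/((s-7)² + 49)

Final answer: (s-7)/((s-7)² + 49)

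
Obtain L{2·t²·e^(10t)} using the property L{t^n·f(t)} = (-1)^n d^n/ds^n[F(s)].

L{e^(10t)} = 1/(s-10). d/ds[1/(s-10)] = -1/(s-10)². d²/ds²[1/(s-10)] = 2/(s-10)³. So L{t²·e^(10t)} = (-1)² · 2/(s-10)³ = 2/(s-10)³. Then L{2·t²·e^(10t)} = 2·2/(s-10)³ = 4/(s-10)³

Final answer: 4/(s-10)³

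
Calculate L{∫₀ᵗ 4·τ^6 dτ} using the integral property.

L{∫₀ᵗ f(τ)dτ} = F(s)/s with f(t) = 4t^6. F(s) = 2880/s^7, so L{∫₀ᵗ 4·τ^6 dτ} = (2880/s^7)/s = 2880/s^8. (Check: ∫₀ᵗ 4·τ^6 dτ = 4t^7/7.)

Final answer: 2880/s^8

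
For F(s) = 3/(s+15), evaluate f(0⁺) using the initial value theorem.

f(0⁺) = lim_{s→∞} s·3/(s+15) = lim_{s→∞} 3s/(s+15) = 3

Final answer: 3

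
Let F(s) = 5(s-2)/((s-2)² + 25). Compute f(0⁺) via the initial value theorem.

f(0⁺) = lim_{s→∞} sF(s) = lim_{s→∞} 5s(s-2)/((s-2)² + 25) = 5

Final answer: 5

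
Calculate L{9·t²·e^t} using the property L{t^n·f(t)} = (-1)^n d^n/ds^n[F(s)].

L{e^t} = 1/(s-1). d/ds[1/(s-1)] = -1/(s-1)². d²/ds²[1/(s-1)] = 2/(s-1)³. So L{t²·e^t} = (-1)² · 2/(s-1)³ = 2/(s-1)³. Then L{9·t²·e^t} = 9·2/(s-1)³ = 18/(s-1)³

Final answer: 18/(s-1)³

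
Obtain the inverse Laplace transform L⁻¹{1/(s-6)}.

L⁻¹{1/(s-a)} = e^(at), so L⁻¹{1/(s-6)} = e^(6t)

Final answer: e^(6t)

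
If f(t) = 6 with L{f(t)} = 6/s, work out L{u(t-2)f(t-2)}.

Time shift theorem: L{u(t-a)f(t-a)} = e^(-as)F(s). Here a=2, F(s) = 6/s, so L{u(t-2)f(t-2)} = e^(-2s)·6/s

Final answer: e^(-2s)·6/s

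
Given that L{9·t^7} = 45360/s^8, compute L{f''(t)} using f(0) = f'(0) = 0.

L{f''(t)} = s²F(s) - sf(0) - f'(0) = s²·45360/s^8 - 0 - 0 = 45360/s^6

Final answer: 45360/s^6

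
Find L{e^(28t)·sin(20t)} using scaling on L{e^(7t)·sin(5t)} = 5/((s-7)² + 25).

Scaling with a=4: L{e^(28t)·sin(20t)} = (1/4) · 5/((s/4-7)² + 25). Simplifying: 20/((s-28)² + 400)

Final answer: 20/((s-28)² + 400)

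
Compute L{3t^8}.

L{t^n} = n!/s^(n+1). So L{3t^8} = 3·8!/s^9 = 120960/s^9

Final answer: 120960/s^9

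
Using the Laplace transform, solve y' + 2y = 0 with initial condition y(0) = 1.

L{y'} + 2L{y} = 0. sY - 1 + 2Y = 0. Y(s+2) = 1. Y = 1/(s+2)

Final answer: y(t) = e^(-2t)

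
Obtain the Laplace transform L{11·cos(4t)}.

L{cos(ωt)} = s/(s² + ω²), so L{cos(4t)} = s/(s² + 16). Then L{11·cos(4t)} = 11·s/(s² + 16) = 11s/(s² + 16)

Final answer: 11s/(s² + 16)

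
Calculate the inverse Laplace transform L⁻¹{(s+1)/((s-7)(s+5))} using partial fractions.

Using partial fractions, f(t) = (8e^(7t) + 4e^(-5t))/12

Final answer: (8e^(7t) + 4e^(-5t))/12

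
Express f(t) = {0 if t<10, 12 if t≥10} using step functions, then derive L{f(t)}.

f(t) = 12·u(t-10). L{u(t-10)} = e^(-10s)/s, so L{f(t)} = 12·e^(-10s)/s

Final answer: 12·e^(-10s)/s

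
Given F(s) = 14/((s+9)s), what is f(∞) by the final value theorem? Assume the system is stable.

f(∞) = lim_{s→0} sF(s) = lim_{s→0} 14/(s+9) = 14/9

Final answer: 14/9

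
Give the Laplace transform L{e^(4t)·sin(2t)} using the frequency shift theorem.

Frequency shift: L{e^(at)f(t)} = F(s-a). L{e^(4t)·sin(2t)} = 2/((s-4)² + 4)

Final answer: 2/((s-4)² + 4)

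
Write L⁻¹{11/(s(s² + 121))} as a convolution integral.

11/(s(s² + 121)) = (1/s)·(11/(s² + 121)) = L{1}·L{sin(11t)}. So f(t) = 1*(sin(11t)) = ∫₀ᵗ sin(11τ) dτ

Final answer: ∫₀ᵗ sin(11τ) dτ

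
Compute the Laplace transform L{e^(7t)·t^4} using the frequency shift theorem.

L{e^(at)·t^n} = n!/(s-a)^(n+1), so L{e^(7t)·t^4} = 24/(s-7)^5

Final answer: 24/(s-7)^5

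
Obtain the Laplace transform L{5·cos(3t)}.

L{cos(ωt)} = s/(s² + ω²), so L{cos(3t)} = s/(s² + 9). Then L{5·cos(3t)} = 5·s/(s² + 9) = 5s/(s² + 9)

Final answer: 5s/(s² + 9)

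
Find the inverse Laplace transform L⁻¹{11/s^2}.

L⁻¹{n!/s^(n+1)} = t^n with n=1. So L⁻¹{1/s^2} = t, and L⁻¹{11/s^2} = (11/1)·t = 11·t

Final answer: 11·t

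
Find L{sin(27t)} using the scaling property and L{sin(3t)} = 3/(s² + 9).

Using L{f(at)} = (1/a)F(s/a) with a=9: L{sin(27t)} = (1/9) · 3/((s/9)² + 9) = (1/9) · 3·81/(s² + 729) = 27/(s² + 729)

Final answer: 27/(s² + 729)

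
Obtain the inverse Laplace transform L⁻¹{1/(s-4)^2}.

L⁻¹{n!/(s-a)^(n+1)} = t^n·e^(at), so L⁻¹{1/(s-4)^2} = t·e^(4t)

Final answer: t·e^(4t)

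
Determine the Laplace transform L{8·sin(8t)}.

L{sin(ωt)} = ω/(s² + ω²), so L{sin(8t)} = 8/(s² + 64). Then L{8·sin(8t)} = 8·8/(s² + 64) = 64/(s² + 64)

Final answer: 64/(s² + 64)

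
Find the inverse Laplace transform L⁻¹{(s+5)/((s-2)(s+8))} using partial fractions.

Using partial fractions, f(t) = (7e^(2t) + 3e^(-8t))/10

Final answer: (7e^(2t) + 3e^(-8t))/10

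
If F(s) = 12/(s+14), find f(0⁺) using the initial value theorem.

f(0⁺) = lim_{s→∞} s·12/(s+14) = lim_{s→∞} 12s/(s+14) = 12

Final answer: 12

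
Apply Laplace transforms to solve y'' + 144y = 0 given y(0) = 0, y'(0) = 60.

L{y''} + 144L{y} = 0. s²Y - 0 - 60 + 144Y = 0. Y(s² + 144) = 60. Y = (60)/(s² + 144). Inverting: y(t) = 5sin(12t)

Final answer: y(t) = 5sin(12t)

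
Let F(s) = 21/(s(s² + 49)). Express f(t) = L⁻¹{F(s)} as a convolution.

21/(s(s² + 49)) = (1/s)·(21/(s² + 49)) = L{1}·L{3·sin(7t)}. So f(t) = 1*(3·sin(7t)) = ∫₀ᵗ 3·sin(7τ) dτ

Final answer: ∫₀ᵗ 3·sin(7τ) dτ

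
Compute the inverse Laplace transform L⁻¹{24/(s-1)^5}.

L⁻¹{n!/(s-a)^(n+1)} = t^n·e^(at), so L⁻¹{24/(s-1)^5} = t^4·e^t

Final answer: t^4·e^t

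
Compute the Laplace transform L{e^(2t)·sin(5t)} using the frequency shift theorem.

Frequency shift: L{e^(at)f(t)} = F(s-a). L{e^(2t)·sin(5t)} = 5/((s-2)² + 25)

Final answer: 5/((s-2)² + 25)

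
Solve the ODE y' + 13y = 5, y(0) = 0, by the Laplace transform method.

sY + 13Y = 5/s. Y = 5/(s(s+13)). Partial fractions: Y = 5/13/s - 5/13/(s+13)

Final answer: y(t) = 5/13(1 - e^(-13t))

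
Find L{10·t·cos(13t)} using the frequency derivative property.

L{cos(13t)} = s/(s² + 169). Derivative: d/ds[s/(s² + 169)] = [(s² + 169) - s·2s]/(s² + 169)² = (169 - s²)/(s² + 169)². So L{t·cos(13t)} = -F'(s) = (s² - 169)/(s² + 169)². Then L{10·t·cos(13t)} = 10·(s² - 169)/(s² + 169)²

Final answer: 10·(s² - 169)/(s² + 169)²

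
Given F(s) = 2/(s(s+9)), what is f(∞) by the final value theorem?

f(∞) = lim_{s→0} s·2/(s(s+9)) = lim_{s→0} 2/(s+9) = 2/9 = 2/9

Final answer: 2/9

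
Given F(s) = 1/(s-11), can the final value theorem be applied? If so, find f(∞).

sF(s) = s/(s-11) has a pole at s = 11 in the right half-plane. Theorem does NOT apply (unstable system; f(t) = e^(11t) grows without bound).

Final answer: Not applicable (unstable)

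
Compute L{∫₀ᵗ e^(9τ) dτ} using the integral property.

L{∫₀ᵗ f(τ)dτ} = F(s)/s with F(s) = 1/(s-9), so L{∫₀ᵗ e^(9τ) dτ} = 1/(s(s-9))

Final answer: 1/(s(s-9))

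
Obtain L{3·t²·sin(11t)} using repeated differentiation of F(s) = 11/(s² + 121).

F(s) = 11/(s² + 121). F'(s) = -22s/(s² + 121)². F''(s) = -22(121 - 3s²)/(s² + 121)³ = (66s² - 2662)/(s² + 121)³. So L{t²·sin(11t)} = (-1)² F''(s) = (66s² - 2662)/(s² + 121)³. Then L{3·t²·sin(11t)} = 3·(66s² - 2662)/(s² + 121)³ = (198s² - 7986)/(s² + 121)³

Final answer: (198s² - 7986)/(s² + 121)³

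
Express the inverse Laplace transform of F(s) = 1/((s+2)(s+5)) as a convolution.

1/((s+2)(s+5)) = (1/(s+2))·(1/(s+5)) = L{e^(-2t)}·L{e^(-5t)}. So f(t) = e^(-2t)*e^(-5t) = ∫₀ᵗ e^(-2τ)·e^(-5(t-τ)) dτ

Final answer: ∫₀ᵗ e^(-2τ)·e^(-5(t-τ)) dτ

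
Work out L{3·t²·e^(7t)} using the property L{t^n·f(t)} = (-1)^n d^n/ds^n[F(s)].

L{e^(7t)} = 1/(s-7). d/ds[1/(s-7)] = -1/(s-7)². d²/ds²[1/(s-7)] = 2/(s-7)³. So L{t²·e^(7t)} = (-1)² · 2/(s-7)³ = 2/(s-7)³. Then L{3·t²·e^(7t)} = 3·2/(s-7)³ = 6/(s-7)³

Final answer: 6/(s-7)³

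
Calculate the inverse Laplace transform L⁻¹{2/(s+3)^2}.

L⁻¹{n!/(s-a)^(n+1)} = t^n·e^(at) with n=1, a=-3. So L⁻¹{1/(s+3)^2} = t·e^(-3t), and L⁻¹{2/(s+3)^2} = (2/1)·t·e^(-3t) = 2·t·e^(-3t)

Final answer: 2·t·e^(-3t)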